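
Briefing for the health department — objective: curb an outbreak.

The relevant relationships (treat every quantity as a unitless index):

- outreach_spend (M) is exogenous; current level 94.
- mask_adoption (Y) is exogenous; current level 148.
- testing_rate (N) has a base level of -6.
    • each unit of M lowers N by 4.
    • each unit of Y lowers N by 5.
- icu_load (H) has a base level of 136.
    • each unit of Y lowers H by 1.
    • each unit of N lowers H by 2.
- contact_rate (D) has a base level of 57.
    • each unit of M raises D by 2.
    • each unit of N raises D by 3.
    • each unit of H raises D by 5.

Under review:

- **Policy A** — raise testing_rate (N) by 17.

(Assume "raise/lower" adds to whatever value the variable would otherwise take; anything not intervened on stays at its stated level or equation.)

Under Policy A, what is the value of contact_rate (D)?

Policy A (N + 17):
  M = 94
  Y = 148
  N = -6 − 4·94 − 5·148 (+17 from intervention) = -1105
  H = 136 − 148 − 2·(-1105) = 2198
  D = 57 + 2·94 + 3·(-1105) + 5·2198 = 7920

7920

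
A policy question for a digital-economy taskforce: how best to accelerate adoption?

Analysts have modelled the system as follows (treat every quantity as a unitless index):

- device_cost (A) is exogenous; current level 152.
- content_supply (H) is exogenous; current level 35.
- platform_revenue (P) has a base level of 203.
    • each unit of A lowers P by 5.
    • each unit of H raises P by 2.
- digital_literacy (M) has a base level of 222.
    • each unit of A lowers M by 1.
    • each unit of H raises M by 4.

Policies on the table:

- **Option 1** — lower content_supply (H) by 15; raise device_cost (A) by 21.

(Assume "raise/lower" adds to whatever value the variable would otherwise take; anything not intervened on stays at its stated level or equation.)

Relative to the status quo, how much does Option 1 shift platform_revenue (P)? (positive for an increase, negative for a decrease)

Baseline:
  A = 152
  H = 35
  P = 203 − 5·152 + 2·35 = -487
Option 1 (H − 15, A + 21):
  A = 152 + 21 = 173
  H = 35 − 15 = 20
  P = 203 − 5·173 + 2·20 = -622
Change in P: -622 − (-487) = -135

-135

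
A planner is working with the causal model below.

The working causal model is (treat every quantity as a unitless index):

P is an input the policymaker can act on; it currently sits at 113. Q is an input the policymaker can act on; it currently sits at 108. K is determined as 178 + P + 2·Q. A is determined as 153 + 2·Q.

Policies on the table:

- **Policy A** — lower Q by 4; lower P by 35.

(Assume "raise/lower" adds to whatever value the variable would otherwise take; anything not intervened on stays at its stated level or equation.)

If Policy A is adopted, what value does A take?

361

Policy A (Q − 4, P − 35):
  Q = 108 − 4 = 104
  A = 153 + 2·104 = 361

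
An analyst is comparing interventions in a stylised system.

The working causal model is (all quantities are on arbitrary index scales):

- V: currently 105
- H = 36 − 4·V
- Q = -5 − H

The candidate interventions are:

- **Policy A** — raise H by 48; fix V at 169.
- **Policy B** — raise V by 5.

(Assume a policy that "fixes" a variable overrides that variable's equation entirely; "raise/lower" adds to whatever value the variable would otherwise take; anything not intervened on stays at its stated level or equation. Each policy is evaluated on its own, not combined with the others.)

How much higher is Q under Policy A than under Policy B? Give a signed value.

Policy A (H + 48, V := 169):
  V = 169
  H = 36 − 4·169 (+48 from intervention) = -592
  Q = -5 − (-592) = 587
Policy B (V + 5):
  V = 105 + 5 = 110
  H = 36 − 4·110 = -404
  Q = -5 − (-404) = 399
Q: 587 − 399 = 188

188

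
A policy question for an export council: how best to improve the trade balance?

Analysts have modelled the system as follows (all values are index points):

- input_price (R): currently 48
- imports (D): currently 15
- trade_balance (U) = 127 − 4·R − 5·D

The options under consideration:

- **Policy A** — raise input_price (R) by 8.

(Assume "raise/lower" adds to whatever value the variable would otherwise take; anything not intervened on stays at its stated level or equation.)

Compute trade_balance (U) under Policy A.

Policy A (R + 8):
  R = 48 + 8 = 56
  D = 15
  U = 127 − 4·56 − 5·15 = -172

-172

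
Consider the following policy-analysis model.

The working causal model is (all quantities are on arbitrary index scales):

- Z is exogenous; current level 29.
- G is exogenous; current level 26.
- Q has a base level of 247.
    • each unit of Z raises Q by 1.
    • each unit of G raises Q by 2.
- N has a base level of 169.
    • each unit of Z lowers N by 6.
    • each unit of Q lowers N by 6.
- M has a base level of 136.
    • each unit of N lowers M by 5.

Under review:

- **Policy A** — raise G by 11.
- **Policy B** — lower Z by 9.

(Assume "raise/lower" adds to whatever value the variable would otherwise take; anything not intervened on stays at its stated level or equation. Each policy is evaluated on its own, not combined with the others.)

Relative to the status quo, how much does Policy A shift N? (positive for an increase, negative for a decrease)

-132

Baseline:
  Z = 29
  G = 26
  Q = 247 + 29 + 2·26 = 328
  N = 169 − 6·29 − 6·328 = -1973
Policy A (G + 11):
  Z = 29
  G = 26 + 11 = 37
  Q = 247 + 29 + 2·37 = 350
  N = 169 − 6·29 − 6·350 = -2105
Change in N: -2105 − (-1973) = -132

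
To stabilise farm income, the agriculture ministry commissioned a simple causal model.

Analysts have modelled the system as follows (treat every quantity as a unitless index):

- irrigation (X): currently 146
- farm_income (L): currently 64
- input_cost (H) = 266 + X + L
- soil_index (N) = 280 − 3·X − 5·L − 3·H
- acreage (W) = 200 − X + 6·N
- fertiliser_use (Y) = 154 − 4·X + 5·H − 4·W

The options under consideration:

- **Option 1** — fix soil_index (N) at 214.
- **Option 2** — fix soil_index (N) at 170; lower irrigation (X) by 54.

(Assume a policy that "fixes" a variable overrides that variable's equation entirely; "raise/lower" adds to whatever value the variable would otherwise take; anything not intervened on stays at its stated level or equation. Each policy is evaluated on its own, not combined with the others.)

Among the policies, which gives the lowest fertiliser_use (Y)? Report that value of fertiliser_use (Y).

-3402

Option 1 (N := 214):
  X = 146
  L = 64
  H = 266 + 146 + 64 = 476
  N = 214
  W = 200 − 146 + 6·214 = 1338
  Y = 154 − 4·146 + 5·476 − 4·1338 = -3402
Option 2 (N := 170, X − 54):
  X = 146 − 54 = 92
  L = 64
  H = 266 + 92 + 64 = 422
  N = 170
  W = 200 − 92 + 6·170 = 1128
  Y = 154 − 4·92 + 5·422 − 4·1128 = -2616
Comparing — Option 1: Y=-3402, Option 2: Y=-2616. Lowest is -3402 (Option 1).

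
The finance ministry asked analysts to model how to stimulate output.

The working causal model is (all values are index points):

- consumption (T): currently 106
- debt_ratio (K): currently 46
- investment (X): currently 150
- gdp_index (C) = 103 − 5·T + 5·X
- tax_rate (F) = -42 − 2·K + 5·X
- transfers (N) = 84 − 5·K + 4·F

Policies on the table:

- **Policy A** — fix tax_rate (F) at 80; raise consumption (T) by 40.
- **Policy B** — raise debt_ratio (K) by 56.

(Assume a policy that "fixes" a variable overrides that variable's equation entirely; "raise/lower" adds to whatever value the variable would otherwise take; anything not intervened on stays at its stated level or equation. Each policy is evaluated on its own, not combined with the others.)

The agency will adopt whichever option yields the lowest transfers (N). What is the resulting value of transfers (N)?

174

Policy A (F := 80, T + 40):
  K = 46
  X = 150
  F = 80
  N = 84 − 5·46 + 4·80 = 174
Policy B (K + 56):
  K = 46 + 56 = 102
  X = 150
  F = -42 − 2·102 + 5·150 = 504
  N = 84 − 5·102 + 4·504 = 1590
Comparing — Policy A: N=174, Policy B: N=1590. Lowest is 174 (Policy A).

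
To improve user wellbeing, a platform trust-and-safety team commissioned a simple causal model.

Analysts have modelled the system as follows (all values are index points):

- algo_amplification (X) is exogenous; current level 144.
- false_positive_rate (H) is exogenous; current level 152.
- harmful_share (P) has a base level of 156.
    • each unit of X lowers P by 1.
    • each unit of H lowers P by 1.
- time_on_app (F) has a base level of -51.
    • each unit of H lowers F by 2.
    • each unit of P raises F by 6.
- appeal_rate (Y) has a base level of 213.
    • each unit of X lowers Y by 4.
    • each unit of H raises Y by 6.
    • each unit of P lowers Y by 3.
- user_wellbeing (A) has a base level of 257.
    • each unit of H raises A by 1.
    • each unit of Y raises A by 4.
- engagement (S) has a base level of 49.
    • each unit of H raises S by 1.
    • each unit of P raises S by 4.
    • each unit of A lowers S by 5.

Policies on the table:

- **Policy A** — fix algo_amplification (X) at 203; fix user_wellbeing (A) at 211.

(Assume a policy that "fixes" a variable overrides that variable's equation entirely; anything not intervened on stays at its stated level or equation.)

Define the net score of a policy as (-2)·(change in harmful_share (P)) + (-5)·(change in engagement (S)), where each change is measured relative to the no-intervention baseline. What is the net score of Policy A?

-100552

Baseline:
  X = 144
  H = 152
  P = 156 − 144 − 152 = -140
  Y = 213 − 4·144 + 6·152 − 3·(-140) = 969
  A = 257 + 152 + 4·969 = 4285
  S = 49 + 152 + 4·(-140) − 5·4285 = -21784
Policy A (X := 203, A := 211):
  X = 203
  H = 152
  P = 156 − 203 − 152 = -199
  Y = 213 − 4·203 + 6·152 − 3·(-199) = 910
  A = 211
  S = 49 + 152 + 4·(-199) − 5·211 = -1650
ΔP = -199 − (-140) = -59; ΔS = -1650 − (-21784) = 20134
Score = (-2)·(-59) + (-5)·20134 = -100552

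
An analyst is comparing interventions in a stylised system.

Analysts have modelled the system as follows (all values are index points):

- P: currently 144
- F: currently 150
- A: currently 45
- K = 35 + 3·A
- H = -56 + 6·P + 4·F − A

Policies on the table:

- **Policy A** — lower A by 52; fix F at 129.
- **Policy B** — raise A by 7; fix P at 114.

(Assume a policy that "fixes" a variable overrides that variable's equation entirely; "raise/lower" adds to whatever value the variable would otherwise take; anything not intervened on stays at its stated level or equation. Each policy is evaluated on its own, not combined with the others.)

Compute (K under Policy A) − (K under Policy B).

-177

Policy A (A − 52, F := 129):
  A = 45 − 52 = -7
  K = 35 + 3·(-7) = 14
Policy B (A + 7, P := 114):
  A = 45 + 7 = 52
  K = 35 + 3·52 = 191
K: 14 − 191 = -177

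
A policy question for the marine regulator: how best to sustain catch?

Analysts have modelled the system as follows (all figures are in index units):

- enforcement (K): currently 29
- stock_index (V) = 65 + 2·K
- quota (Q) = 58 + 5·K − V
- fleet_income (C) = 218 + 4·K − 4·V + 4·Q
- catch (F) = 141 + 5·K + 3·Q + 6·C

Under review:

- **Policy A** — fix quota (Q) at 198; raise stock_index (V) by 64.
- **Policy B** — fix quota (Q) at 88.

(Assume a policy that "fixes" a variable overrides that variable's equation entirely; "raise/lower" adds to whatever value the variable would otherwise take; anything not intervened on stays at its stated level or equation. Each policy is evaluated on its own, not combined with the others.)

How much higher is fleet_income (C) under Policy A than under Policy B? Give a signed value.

184

Policy A (Q := 198, V + 64):
  K = 29
  V = 65 + 2·29 (+64 from intervention) = 187
  Q = 198
  C = 218 + 4·29 − 4·187 + 4·198 = 378
Policy B (Q := 88):
  K = 29
  V = 65 + 2·29 = 123
  Q = 88
  C = 218 + 4·29 − 4·123 + 4·88 = 194
C: 378 − 194 = 184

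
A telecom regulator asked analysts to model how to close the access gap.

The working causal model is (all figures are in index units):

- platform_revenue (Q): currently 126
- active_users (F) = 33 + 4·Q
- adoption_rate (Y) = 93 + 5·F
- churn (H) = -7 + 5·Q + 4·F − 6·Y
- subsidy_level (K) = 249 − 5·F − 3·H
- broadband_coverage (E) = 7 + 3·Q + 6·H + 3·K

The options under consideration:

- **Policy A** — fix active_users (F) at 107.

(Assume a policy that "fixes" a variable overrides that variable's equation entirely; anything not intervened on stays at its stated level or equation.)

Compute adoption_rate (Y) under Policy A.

628

Policy A (F := 107):
  Q = 126
  F = 107
  Y = 93 + 5·107 = 628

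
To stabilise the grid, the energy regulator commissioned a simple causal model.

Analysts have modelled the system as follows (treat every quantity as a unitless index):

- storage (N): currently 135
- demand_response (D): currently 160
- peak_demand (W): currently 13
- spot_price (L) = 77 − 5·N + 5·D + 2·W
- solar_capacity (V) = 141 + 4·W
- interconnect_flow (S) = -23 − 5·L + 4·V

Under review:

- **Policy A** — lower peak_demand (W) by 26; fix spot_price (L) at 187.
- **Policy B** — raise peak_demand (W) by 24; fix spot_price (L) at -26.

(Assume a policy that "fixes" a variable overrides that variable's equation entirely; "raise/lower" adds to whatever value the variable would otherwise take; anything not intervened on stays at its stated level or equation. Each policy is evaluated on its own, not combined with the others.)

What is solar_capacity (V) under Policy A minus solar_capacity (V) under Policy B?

-200

Policy A (W − 26, L := 187):
  W = 13 − 26 = -13
  V = 141 + 4·(-13) = 89
Policy B (W + 24, L := -26):
  W = 13 + 24 = 37
  V = 141 + 4·37 = 289
V: 89 − 289 = -200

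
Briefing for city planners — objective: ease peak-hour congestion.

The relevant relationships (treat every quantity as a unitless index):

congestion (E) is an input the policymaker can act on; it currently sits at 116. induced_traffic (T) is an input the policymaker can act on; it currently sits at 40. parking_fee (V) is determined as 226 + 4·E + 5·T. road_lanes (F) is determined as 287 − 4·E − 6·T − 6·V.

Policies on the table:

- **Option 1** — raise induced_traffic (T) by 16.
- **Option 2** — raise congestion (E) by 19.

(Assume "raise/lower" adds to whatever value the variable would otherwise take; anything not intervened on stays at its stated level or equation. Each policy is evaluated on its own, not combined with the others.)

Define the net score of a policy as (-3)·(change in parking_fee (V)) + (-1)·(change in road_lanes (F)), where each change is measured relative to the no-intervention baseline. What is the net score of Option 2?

304

Baseline:
  E = 116
  T = 40
  V = 226 + 4·116 + 5·40 = 890
  F = 287 − 4·116 − 6·40 − 6·890 = -5757
Option 2 (E + 19):
  E = 116 + 19 = 135
  T = 40
  V = 226 + 4·135 + 5·40 = 966
  F = 287 − 4·135 − 6·40 − 6·966 = -6289
ΔV = 966 − 890 = 76; ΔF = -6289 − (-5757) = -532
Score = (-3)·76 + (-1)·(-532) = 304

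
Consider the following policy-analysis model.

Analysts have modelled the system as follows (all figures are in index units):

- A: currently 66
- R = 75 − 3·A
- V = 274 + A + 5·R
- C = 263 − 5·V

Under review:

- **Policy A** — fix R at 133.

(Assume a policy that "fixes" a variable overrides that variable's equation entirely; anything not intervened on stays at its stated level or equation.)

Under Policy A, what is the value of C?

Policy A (R := 133):
  A = 66
  R = 133
  V = 274 + 66 + 5·133 = 1005
  C = 263 − 5·1005 = -4762

-4762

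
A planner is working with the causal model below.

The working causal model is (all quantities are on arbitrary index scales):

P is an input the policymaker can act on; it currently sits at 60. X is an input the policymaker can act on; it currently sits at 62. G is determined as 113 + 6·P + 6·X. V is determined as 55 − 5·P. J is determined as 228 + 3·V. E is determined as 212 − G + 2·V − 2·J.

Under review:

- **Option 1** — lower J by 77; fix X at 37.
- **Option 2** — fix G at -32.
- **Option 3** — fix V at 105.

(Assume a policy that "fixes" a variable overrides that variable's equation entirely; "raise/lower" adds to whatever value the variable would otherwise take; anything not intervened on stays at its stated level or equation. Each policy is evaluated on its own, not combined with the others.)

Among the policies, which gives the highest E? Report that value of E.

Option 1 (J − 77, X := 37):
  P = 60
  X = 37
  G = 113 + 6·60 + 6·37 = 695
  V = 55 − 5·60 = -245
  J = 228 + 3·(-245) (−77 from intervention) = -584
  E = 212 − 695 + 2·(-245) − 2·(-584) = 195
Option 2 (G := -32):
  P = 60
  X = 62
  G = -32
  V = 55 − 5·60 = -245
  J = 228 + 3·(-245) = -507
  E = 212 − (-32) + 2·(-245) − 2·(-507) = 768
Option 3 (V := 105):
  P = 60
  X = 62
  G = 113 + 6·60 + 6·62 = 845
  V = 105
  J = 228 + 3·105 = 543
  E = 212 − 845 + 2·105 − 2·543 = -1509
Comparing — Option 1: E=195, Option 2: E=768, Option 3: E=-1509. Highest is 768 (Option 2).

768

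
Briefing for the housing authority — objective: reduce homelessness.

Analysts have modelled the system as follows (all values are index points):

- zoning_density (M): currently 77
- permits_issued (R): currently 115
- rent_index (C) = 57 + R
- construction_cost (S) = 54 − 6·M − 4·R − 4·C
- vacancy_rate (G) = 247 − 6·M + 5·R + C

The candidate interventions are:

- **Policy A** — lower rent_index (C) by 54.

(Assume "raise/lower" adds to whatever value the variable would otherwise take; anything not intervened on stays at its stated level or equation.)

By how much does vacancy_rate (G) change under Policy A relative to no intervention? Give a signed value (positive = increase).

Baseline:
  M = 77
  R = 115
  C = 57 + 115 = 172
  G = 247 − 6·77 + 5·115 + 172 = 532
Policy A (C − 54):
  M = 77
  R = 115
  C = 57 + 115 (−54 from intervention) = 118
  G = 247 − 6·77 + 5·115 + 118 = 478
Change in G: 478 − 532 = -54

-54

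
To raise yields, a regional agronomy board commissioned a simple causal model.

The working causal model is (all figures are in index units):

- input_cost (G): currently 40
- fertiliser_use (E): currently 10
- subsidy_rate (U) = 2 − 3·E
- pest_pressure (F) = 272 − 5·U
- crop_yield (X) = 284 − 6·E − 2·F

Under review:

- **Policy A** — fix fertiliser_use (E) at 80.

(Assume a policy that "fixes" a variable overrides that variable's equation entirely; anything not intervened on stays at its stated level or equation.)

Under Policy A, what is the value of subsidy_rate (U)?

-238

Policy A (E := 80):
  E = 80
  U = 2 − 3·80 = -238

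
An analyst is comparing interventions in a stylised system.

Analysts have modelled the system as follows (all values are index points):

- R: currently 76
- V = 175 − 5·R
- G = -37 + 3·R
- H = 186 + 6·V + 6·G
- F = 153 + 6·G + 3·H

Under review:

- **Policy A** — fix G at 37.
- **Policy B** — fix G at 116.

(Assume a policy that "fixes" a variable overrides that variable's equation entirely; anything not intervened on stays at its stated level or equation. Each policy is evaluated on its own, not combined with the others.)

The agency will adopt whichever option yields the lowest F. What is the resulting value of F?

-2091

Policy A (G := 37):
  R = 76
  V = 175 − 5·76 = -205
  G = 37
  H = 186 + 6·(-205) + 6·37 = -822
  F = 153 + 6·37 + 3·(-822) = -2091
Policy B (G := 116):
  R = 76
  V = 175 − 5·76 = -205
  G = 116
  H = 186 + 6·(-205) + 6·116 = -348
  F = 153 + 6·116 + 3·(-348) = -195
Comparing — Policy A: F=-2091, Policy B: F=-195. Lowest is -2091 (Policy A).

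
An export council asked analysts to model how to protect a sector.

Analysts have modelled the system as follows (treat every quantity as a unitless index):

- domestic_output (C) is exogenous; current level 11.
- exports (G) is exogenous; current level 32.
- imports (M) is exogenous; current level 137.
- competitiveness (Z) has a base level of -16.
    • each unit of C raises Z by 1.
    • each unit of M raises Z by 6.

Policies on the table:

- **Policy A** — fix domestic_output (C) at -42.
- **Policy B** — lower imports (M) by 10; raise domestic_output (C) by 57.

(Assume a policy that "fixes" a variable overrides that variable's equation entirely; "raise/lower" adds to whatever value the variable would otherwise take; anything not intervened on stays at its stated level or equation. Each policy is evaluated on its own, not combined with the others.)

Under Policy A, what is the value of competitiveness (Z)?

Policy A (C := -42):
  C = -42
  M = 137
  Z = -16 + (-42) + 6·137 = 764

764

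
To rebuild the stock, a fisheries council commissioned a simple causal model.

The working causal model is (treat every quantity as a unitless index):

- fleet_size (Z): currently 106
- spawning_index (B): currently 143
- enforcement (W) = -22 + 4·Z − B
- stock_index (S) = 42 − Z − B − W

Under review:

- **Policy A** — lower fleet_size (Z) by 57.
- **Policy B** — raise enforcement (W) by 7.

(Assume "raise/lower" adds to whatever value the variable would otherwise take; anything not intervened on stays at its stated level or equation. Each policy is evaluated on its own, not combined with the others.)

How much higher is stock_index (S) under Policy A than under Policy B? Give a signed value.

292

Policy A (Z − 57):
  Z = 106 − 57 = 49
  B = 143
  W = -22 + 4·49 − 143 = 31
  S = 42 − 49 − 143 − 31 = -181
Policy B (W + 7):
  Z = 106
  B = 143
  W = -22 + 4·106 − 143 (+7 from intervention) = 266
  S = 42 − 106 − 143 − 266 = -473
S: -181 − (-473) = 292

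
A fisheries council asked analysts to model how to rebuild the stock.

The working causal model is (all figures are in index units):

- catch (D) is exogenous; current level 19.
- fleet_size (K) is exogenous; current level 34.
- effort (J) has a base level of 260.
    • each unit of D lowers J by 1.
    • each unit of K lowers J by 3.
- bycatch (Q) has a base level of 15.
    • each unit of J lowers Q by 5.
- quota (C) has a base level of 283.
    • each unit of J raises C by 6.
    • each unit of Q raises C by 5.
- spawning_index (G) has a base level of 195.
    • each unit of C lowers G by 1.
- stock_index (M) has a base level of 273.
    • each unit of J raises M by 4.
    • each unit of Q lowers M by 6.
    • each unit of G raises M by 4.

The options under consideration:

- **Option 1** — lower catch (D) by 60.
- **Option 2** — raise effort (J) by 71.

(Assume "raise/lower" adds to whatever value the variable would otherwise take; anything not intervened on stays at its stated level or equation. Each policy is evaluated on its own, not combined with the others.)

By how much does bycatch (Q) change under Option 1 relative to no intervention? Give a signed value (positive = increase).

Baseline:
  D = 19
  K = 34
  J = 260 − 19 − 3·34 = 139
  Q = 15 − 5·139 = -680
Option 1 (D − 60):
  D = 19 − 60 = -41
  K = 34
  J = 260 − (-41) − 3·34 = 199
  Q = 15 − 5·199 = -980
Change in Q: -980 − (-680) = -300

-300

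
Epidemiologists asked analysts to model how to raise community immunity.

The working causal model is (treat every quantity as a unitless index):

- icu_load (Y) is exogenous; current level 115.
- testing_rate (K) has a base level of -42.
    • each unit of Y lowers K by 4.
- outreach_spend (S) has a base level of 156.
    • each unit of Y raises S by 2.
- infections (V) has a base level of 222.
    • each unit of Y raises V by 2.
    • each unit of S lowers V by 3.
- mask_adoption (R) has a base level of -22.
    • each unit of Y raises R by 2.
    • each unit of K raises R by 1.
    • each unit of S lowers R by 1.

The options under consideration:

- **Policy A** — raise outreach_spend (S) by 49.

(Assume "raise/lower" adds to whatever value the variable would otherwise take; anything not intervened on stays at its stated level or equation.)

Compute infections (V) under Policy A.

-853

Policy A (S + 49):
  Y = 115
  S = 156 + 2·115 (+49 from intervention) = 435
  V = 222 + 2·115 − 3·435 = -853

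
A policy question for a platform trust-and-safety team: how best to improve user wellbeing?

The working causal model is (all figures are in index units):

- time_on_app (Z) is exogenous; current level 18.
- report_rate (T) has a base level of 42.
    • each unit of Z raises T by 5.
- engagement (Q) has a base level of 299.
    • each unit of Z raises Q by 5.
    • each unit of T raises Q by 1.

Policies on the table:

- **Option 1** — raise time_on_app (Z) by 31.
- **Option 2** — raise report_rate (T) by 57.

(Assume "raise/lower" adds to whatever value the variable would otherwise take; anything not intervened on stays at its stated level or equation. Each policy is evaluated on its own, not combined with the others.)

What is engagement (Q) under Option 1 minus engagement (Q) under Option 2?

Option 1 (Z + 31):
  Z = 18 + 31 = 49
  T = 42 + 5·49 = 287
  Q = 299 + 5·49 + 287 = 831
Option 2 (T + 57):
  Z = 18
  T = 42 + 5·18 (+57 from intervention) = 189
  Q = 299 + 5·18 + 189 = 578
Q: 831 − 578 = 253

253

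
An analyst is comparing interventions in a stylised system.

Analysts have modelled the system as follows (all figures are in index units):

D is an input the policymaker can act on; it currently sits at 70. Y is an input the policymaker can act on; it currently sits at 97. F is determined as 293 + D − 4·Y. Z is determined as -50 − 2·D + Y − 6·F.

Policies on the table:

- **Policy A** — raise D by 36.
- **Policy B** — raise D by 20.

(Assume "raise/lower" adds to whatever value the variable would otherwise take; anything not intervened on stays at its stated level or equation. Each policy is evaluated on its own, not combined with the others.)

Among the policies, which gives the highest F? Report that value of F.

Policy A (D + 36):
  D = 70 + 36 = 106
  Y = 97
  F = 293 + 106 − 4·97 = 11
Policy B (D + 20):
  D = 70 + 20 = 90
  Y = 97
  F = 293 + 90 − 4·97 = -5
Comparing — Policy A: F=11, Policy B: F=-5. Highest is 11 (Policy A).

11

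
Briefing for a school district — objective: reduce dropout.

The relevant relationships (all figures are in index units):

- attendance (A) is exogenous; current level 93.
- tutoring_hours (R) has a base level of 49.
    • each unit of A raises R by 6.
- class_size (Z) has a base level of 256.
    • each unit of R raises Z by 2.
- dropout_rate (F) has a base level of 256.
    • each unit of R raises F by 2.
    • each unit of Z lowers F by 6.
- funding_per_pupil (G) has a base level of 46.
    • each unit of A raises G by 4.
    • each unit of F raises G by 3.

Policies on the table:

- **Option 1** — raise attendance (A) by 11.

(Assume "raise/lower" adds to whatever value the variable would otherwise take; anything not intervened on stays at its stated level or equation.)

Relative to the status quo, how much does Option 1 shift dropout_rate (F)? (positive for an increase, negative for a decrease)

Baseline:
  A = 93
  R = 49 + 6·93 = 607
  Z = 256 + 2·607 = 1470
  F = 256 + 2·607 − 6·1470 = -7350
Option 1 (A + 11):
  A = 93 + 11 = 104
  R = 49 + 6·104 = 673
  Z = 256 + 2·673 = 1602
  F = 256 + 2·673 − 6·1602 = -8010
Change in F: -8010 − (-7350) = -660

-660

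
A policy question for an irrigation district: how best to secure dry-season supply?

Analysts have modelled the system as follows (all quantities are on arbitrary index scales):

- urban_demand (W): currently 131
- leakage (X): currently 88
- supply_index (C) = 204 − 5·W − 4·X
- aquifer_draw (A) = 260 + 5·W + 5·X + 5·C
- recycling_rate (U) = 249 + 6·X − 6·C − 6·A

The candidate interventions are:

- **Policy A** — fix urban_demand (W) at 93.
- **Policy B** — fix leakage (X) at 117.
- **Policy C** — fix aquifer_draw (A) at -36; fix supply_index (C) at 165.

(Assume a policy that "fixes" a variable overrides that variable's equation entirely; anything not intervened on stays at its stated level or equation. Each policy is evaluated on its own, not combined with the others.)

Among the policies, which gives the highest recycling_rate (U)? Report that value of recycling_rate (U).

25035

Policy A (W := 93):
  W = 93
  X = 88
  C = 204 − 5·93 − 4·88 = -613
  A = 260 + 5·93 + 5·88 + 5·(-613) = -1900
  U = 249 + 6·88 − 6·(-613) − 6·(-1900) = 15855
Policy B (X := 117):
  W = 131
  X = 117
  C = 204 − 5·131 − 4·117 = -919
  A = 260 + 5·131 + 5·117 + 5·(-919) = -3095
  U = 249 + 6·117 − 6·(-919) − 6·(-3095) = 25035
Policy C (A := -36, C := 165):
  W = 131
  X = 88
  C = 165
  A = -36
  U = 249 + 6·88 − 6·165 − 6·(-36) = 3
Comparing — Policy A: U=15855, Policy B: U=25035, Policy C: U=3. Highest is 25035 (Policy B).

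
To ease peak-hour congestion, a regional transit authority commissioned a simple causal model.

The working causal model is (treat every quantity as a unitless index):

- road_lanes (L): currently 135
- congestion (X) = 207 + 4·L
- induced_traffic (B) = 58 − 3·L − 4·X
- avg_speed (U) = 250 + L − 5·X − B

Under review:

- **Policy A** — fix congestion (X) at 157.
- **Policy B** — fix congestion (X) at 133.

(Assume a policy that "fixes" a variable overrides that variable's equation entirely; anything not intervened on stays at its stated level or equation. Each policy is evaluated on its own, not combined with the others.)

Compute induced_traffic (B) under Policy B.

Policy B (X := 133):
  L = 135
  X = 133
  B = 58 − 3·135 − 4·133 = -879

-879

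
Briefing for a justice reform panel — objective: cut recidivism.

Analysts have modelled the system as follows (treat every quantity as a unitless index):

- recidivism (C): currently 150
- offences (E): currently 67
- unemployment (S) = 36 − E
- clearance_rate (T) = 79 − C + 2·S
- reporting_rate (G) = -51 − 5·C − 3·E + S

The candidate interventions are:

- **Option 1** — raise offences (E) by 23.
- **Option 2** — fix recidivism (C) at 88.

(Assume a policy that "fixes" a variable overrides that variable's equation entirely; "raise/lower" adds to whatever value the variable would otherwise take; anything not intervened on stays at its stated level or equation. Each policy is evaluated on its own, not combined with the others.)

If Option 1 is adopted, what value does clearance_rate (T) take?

Option 1 (E + 23):
  C = 150
  E = 67 + 23 = 90
  S = 36 − 90 = -54
  T = 79 − 150 + 2·(-54) = -179

-179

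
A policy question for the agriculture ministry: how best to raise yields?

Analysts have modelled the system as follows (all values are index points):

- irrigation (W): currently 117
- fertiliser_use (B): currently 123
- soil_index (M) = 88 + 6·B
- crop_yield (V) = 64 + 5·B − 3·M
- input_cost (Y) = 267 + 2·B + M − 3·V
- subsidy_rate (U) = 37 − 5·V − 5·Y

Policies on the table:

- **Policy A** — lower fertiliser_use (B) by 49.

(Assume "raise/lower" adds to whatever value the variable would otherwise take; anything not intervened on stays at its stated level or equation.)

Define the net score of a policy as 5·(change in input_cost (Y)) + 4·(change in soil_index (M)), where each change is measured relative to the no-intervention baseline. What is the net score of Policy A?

-12691

Baseline:
  B = 123
  M = 88 + 6·123 = 826
  V = 64 + 5·123 − 3·826 = -1799
  Y = 267 + 2·123 + 826 − 3·(-1799) = 6736
Policy A (B − 49):
  B = 123 − 49 = 74
  M = 88 + 6·74 = 532
  V = 64 + 5·74 − 3·532 = -1162
  Y = 267 + 2·74 + 532 − 3·(-1162) = 4433
ΔY = 4433 − 6736 = -2303; ΔM = 532 − 826 = -294
Score = 5·(-2303) + 4·(-294) = -12691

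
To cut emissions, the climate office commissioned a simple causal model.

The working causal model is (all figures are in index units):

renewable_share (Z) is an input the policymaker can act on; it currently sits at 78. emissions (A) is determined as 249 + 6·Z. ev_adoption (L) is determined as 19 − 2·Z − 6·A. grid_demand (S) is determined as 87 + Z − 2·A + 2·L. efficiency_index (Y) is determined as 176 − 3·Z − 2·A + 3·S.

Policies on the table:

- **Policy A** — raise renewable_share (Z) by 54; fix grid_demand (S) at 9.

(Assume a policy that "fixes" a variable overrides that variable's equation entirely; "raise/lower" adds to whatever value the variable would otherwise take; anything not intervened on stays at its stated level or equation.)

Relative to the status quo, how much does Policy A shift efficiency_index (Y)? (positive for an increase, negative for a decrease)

Baseline:
  Z = 78
  A = 249 + 6·78 = 717
  L = 19 − 2·78 − 6·717 = -4439
  S = 87 + 78 − 2·717 + 2·(-4439) = -10147
  Y = 176 − 3·78 − 2·717 + 3·(-10147) = -31933
Policy A (Z + 54, S := 9):
  Z = 78 + 54 = 132
  A = 249 + 6·132 = 1041
  L = 19 − 2·132 − 6·1041 = -6491
  S = 9
  Y = 176 − 3·132 − 2·1041 + 3·9 = -2275
Change in Y: -2275 − (-31933) = 29658

29658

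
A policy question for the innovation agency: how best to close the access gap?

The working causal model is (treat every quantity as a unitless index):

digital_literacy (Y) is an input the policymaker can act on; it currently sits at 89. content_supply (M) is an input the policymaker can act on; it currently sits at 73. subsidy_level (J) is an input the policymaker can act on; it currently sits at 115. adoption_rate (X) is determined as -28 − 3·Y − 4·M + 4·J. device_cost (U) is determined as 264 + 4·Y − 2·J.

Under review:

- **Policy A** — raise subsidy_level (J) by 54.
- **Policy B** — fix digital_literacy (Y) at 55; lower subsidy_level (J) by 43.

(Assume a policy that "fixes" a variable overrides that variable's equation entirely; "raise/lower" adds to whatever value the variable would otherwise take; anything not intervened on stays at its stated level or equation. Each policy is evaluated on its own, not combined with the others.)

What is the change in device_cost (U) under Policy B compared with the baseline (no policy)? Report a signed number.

-50

Baseline:
  Y = 89
  J = 115
  U = 264 + 4·89 − 2·115 = 390
Policy B (Y := 55, J − 43):
  Y = 55
  J = 115 − 43 = 72
  U = 264 + 4·55 − 2·72 = 340
Change in U: 340 − 390 = -50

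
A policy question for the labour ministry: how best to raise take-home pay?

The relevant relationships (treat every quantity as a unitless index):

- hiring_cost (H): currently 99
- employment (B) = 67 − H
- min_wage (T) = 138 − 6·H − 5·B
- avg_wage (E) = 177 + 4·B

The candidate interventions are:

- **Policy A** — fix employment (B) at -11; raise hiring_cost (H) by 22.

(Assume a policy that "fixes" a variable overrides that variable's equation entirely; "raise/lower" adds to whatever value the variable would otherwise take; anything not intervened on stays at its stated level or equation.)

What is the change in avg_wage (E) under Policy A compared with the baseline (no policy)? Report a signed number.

84

Baseline:
  H = 99
  B = 67 − 99 = -32
  E = 177 + 4·(-32) = 49
Policy A (B := -11, H + 22):
  H = 99 + 22 = 121
  B = -11
  E = 177 + 4·(-11) = 133
Change in E: 133 − 49 = 84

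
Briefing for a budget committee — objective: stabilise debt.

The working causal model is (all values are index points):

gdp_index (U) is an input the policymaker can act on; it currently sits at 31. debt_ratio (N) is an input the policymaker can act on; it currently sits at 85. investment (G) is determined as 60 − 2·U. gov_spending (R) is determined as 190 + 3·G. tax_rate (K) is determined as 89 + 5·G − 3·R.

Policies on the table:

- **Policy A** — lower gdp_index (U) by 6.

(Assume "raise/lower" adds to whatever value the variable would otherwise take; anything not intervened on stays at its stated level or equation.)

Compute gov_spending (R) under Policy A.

220

Policy A (U − 6):
  U = 31 − 6 = 25
  G = 60 − 2·25 = 10
  R = 190 + 3·10 = 220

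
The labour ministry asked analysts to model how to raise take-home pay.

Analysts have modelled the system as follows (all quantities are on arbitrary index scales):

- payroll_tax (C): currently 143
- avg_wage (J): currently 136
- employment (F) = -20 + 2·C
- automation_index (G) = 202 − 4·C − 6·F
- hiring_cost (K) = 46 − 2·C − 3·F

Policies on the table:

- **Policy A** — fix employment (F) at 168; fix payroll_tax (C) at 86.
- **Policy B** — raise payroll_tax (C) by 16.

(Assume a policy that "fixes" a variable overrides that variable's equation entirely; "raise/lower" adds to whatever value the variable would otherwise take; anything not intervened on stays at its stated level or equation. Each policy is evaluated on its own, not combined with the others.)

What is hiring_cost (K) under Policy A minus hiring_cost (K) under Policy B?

Policy A (F := 168, C := 86):
  C = 86
  F = 168
  K = 46 − 2·86 − 3·168 = -630
Policy B (C + 16):
  C = 143 + 16 = 159
  F = -20 + 2·159 = 298
  K = 46 − 2·159 − 3·298 = -1166
K: -630 − (-1166) = 536

536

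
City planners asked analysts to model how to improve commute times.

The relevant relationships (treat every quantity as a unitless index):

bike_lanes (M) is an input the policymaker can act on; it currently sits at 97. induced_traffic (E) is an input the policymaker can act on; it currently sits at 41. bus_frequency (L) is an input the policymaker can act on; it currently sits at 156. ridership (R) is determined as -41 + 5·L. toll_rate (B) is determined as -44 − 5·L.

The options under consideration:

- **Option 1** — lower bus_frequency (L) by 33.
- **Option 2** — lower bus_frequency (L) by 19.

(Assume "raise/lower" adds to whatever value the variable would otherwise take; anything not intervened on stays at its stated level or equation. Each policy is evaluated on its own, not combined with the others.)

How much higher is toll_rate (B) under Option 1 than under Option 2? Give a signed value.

Option 1 (L − 33):
  L = 156 − 33 = 123
  B = -44 − 5·123 = -659
Option 2 (L − 19):
  L = 156 − 19 = 137
  B = -44 − 5·137 = -729
B: -659 − (-729) = 70

70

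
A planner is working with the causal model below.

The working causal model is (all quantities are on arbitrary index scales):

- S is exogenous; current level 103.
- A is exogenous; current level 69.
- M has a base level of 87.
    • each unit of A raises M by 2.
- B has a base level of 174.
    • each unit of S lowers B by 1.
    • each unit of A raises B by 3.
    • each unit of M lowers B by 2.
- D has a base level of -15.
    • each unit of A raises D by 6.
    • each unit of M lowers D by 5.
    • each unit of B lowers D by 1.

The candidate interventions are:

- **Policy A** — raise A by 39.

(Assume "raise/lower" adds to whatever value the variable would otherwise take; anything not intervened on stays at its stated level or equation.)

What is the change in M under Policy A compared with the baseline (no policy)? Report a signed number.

Baseline:
  A = 69
  M = 87 + 2·69 = 225
Policy A (A + 39):
  A = 69 + 39 = 108
  M = 87 + 2·108 = 303
Change in M: 303 − 225 = 78

78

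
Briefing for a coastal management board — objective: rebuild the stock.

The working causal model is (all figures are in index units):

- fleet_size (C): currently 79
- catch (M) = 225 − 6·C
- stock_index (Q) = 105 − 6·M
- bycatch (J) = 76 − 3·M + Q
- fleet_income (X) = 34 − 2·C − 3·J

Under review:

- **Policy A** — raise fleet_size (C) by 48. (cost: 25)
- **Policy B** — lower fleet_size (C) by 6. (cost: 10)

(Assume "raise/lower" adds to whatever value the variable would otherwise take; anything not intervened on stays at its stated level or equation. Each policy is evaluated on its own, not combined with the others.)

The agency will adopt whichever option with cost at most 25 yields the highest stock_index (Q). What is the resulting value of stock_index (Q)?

3327

Policy A (C + 48):
  C = 79 + 48 = 127
  M = 225 − 6·127 = -537
  Q = 105 − 6·(-537) = 3327
Policy B (C − 6):
  C = 79 − 6 = 73
  M = 225 − 6·73 = -213
  Q = 105 − 6·(-213) = 1383
Comparing — Policy A: Q=3327, Policy B: Q=1383. Highest is 3327 (Policy A).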